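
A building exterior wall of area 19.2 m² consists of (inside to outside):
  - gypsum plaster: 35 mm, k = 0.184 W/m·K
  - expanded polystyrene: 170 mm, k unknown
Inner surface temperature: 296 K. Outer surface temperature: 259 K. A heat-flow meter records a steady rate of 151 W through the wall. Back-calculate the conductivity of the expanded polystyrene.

Treating each layer as a thermal resistance in series:
R_gypsum plaster = L/(kA) = 0.035/(0.184×19.2) = 0.009907 K/W
Sum of known resistances R_other = 0.009907 K/W
Total R = ΔT/Q = 37/151 = 0.245 K/W
R_expanded polystyrene = R_total − R_other = 0.2351 K/W
k = L/(R·A) = 0.17/(0.2351×19.2)

k ≈ 0.0377 W/(m·K)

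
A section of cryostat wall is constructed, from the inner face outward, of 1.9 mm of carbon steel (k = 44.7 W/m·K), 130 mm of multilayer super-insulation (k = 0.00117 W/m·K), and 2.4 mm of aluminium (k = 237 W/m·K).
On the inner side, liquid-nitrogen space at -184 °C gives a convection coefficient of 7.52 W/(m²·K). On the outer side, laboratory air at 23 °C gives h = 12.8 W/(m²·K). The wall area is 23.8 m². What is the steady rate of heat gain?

Series thermal resistances:
R_inner film = 1/(h_i·A) = 1/(7.52×23.8) = 0.005587 K/W
R_carbon steel = L/(kA) = 0.0019/(44.7×23.8) = 1.786×10^-6 K/W
R_multilayer super-insulation = L/(kA) = 0.13/(0.00117×23.8) = 4.669 K/W
R_aluminium = L/(kA) = 0.0024/(237×23.8) = 4.255×10^-7 K/W
R_outer film = 1/(h_o·A) = 1/(12.8×23.8) = 0.003283 K/W
R_total = 4.677 K/W
Q = ΔT / R_total = 207 / 4.677

Q ≈ 44.3 W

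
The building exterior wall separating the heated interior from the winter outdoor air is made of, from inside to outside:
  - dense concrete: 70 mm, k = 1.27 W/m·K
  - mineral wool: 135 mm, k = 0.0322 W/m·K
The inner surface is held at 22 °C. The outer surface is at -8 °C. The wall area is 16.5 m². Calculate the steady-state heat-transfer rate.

Q ≈ 117 W

Using the resistance-network approach (series):
R_dense concrete = L/(kA) = 0.07/(1.27×16.5) = 0.00334 K/W
R_mineral wool = L/(kA) = 0.135/(0.0322×16.5) = 0.2541 K/W
R_total = 0.2574 K/W
Q = ΔT / R_total = 30 / 0.2574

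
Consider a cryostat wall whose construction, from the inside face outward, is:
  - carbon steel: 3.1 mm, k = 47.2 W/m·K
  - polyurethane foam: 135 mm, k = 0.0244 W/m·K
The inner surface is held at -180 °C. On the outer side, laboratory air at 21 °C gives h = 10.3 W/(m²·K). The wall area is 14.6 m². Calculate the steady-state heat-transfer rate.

Series thermal resistances:
R_carbon steel = L/(kA) = 0.0031/(47.2×14.6) = 4.498×10^-6 K/W
R_polyurethane foam = L/(kA) = 0.135/(0.0244×14.6) = 0.379 K/W
R_outer film = 1/(h_o·A) = 1/(10.3×14.6) = 0.00665 K/W
R_total = 0.3856 K/W
Q = ΔT / R_total = 201 / 0.3856

Q ≈ 521 W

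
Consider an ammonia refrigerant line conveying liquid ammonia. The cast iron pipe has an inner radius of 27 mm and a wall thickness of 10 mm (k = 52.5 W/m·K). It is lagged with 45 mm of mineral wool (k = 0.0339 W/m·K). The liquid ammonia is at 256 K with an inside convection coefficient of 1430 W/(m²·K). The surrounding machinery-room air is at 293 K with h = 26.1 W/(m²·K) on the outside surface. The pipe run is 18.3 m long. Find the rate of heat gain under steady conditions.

Q ≈ 177 W

Per-layer cylindrical resistances, series-summed:
R_inner film = 1/(h_i·2πr₁L) = 1/(1430×2π×0.027×18.3) = 2.253×10^-4 K/W
R_cast iron pipe wall = ln(37/27)/(2π×52.5×18.3) = 5.22×10^-5 K/W
R_mineral wool = ln(82/37)/(2π×0.0339×18.3) = 0.2042 K/W
R_outer film = 1/(h_o·2πr_oL) = 1/(26.1×2π×0.082×18.3) = 0.004064 K/W
R_total = 0.2085 K/W
Q = ΔT/R_total = 37/0.2085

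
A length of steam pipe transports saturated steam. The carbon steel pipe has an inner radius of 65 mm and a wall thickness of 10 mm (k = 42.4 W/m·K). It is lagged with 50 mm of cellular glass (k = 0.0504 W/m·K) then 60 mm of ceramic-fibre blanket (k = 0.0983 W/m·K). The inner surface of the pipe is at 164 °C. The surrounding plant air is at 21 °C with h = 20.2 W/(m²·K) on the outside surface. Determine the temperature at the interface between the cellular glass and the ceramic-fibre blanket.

For a radial system each layer contributes R = ln(r_out/r_in)/(2πkL); films add R = 1/(hA).
R_carbon steel pipe wall = ln(75/65)/(2π×42.4×1) = 5.372×10^-4 K/W
R_cellular glass = ln(125/75)/(2π×0.0504×1) = 1.613 K/W
R_ceramic-fibre blanket = ln(185/125)/(2π×0.0983×1) = 0.6347 K/W
R_outer film = 1/(h_o·2πr_oL) = 1/(20.2×2π×0.185×1) = 0.04259 K/W
R_total = 2.291 K/W
Q = ΔT/R_total = 143/2.291
Q = 62.4 W/m
T_interface = T_inner − Q·ΣR(inner→interface) = 164 − 62.4×1.614

T ≈ 63.3 °C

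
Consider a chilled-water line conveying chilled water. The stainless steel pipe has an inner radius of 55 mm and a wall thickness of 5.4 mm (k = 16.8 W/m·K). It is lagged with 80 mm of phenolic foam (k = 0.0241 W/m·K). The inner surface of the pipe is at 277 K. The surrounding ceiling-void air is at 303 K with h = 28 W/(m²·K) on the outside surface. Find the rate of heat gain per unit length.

q′ ≈ 4.63 W/m

For a radial system each layer contributes R = ln(r_out/r_in)/(2πkL); films add R = 1/(hA).
R_stainless steel pipe wall = ln(60.4/55)/(2π×16.8×1) = 8.873×10^-4 K/W
R_phenolic foam = ln(140.4/60.4)/(2π×0.0241×1) = 5.57 K/W
R_outer film = 1/(h_o·2πr_oL) = 1/(28×2π×0.1404×1) = 0.04049 K/W
R_total = 5.612 K/W
Q = ΔT/R_total = 26/5.612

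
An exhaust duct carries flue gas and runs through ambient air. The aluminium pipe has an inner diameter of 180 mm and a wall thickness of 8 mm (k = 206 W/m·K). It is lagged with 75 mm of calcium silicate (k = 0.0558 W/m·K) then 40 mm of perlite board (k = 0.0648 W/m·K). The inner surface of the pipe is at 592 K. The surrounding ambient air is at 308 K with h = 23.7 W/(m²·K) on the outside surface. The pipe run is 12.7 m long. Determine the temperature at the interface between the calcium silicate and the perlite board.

For a radial system each layer contributes R = ln(r_out/r_in)/(2πkL); films add R = 1/(hA).
R_aluminium pipe wall = ln(98/90)/(2π×206×12.7) = 5.181×10^-6 K/W
R_calcium silicate = ln(173/98)/(2π×0.0558×12.7) = 0.1276 K/W
R_perlite board = ln(213/173)/(2π×0.0648×12.7) = 0.04023 K/W
R_outer film = 1/(h_o·2πr_oL) = 1/(23.7×2π×0.213×12.7) = 0.002482 K/W
R_total = 0.1704 K/W
Q = ΔT/R_total = 284/0.1704
Q = 1670 W
T_interface = T_inner − Q·ΣR(inner→interface) = 592 − 1670×0.1276

T ≈ 379 K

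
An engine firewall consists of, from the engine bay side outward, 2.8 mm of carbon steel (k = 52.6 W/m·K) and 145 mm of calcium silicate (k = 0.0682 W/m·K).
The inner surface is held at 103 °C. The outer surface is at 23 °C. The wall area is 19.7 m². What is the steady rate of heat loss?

Thermal resistances in series:
R_carbon steel = L/(kA) = 0.0028/(52.6×19.7) = 2.702×10^-6 K/W
R_calcium silicate = L/(kA) = 0.145/(0.0682×19.7) = 0.1079 K/W
R_total = 0.1079 K/W
Q = ΔT / R_total = 80 / 0.1079

Q ≈ 741 W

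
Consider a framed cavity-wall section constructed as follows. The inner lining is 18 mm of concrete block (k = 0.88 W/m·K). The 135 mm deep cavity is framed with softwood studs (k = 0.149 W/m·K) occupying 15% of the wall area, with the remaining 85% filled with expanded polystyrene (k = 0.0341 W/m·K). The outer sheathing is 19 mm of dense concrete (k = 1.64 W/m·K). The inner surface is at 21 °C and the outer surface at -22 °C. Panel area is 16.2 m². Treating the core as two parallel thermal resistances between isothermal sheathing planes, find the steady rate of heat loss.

Q ≈ 262 W

Sheathing layers in series; stud and cavity paths in parallel between them.
R_inner = 0.018/(0.88×16.2) = 0.001263 K/W
R_stud  = 0.135/(0.149×0.15×16.2) = 0.3729 K/W
R_cav   = 0.135/(0.0341×0.85×16.2) = 0.2875 K/W
1/R_core = 1/R_stud + 1/R_cav → R_core = 0.1623 K/W
R_outer = 0.019/(1.64×16.2) = 7.151×10^-4 K/W
R_total = 0.1643 K/W
Q = ΔT/R_total = 43/0.1643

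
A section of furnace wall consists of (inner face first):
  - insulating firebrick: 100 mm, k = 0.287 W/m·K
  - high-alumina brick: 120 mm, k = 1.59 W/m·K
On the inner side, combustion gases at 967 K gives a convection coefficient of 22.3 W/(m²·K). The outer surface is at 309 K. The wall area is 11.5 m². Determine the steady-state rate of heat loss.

Thermal resistances in series:
R_inner film = 1/(h_i·A) = 1/(22.3×11.5) = 0.003899 K/W
R_insulating firebrick = L/(kA) = 0.1/(0.287×11.5) = 0.0303 K/W
R_high-alumina brick = L/(kA) = 0.12/(1.59×11.5) = 0.006563 K/W
R_total = 0.04076 K/W
Q = ΔT / R_total = 658 / 0.04076

Q ≈ 16100 W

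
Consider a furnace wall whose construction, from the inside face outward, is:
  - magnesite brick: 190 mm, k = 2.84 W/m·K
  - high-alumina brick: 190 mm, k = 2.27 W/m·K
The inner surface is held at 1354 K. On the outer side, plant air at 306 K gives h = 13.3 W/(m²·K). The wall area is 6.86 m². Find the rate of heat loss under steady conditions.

Thermal resistances in series:
R_magnesite brick = L/(kA) = 0.19/(2.84×6.86) = 0.009752 K/W
R_high-alumina brick = L/(kA) = 0.19/(2.27×6.86) = 0.0122 K/W
R_outer film = 1/(h_o·A) = 1/(13.3×6.86) = 0.01096 K/W
R_total = 0.03291 K/W
Q = ΔT / R_total = 1048 / 0.03291

Q ≈ 31800 W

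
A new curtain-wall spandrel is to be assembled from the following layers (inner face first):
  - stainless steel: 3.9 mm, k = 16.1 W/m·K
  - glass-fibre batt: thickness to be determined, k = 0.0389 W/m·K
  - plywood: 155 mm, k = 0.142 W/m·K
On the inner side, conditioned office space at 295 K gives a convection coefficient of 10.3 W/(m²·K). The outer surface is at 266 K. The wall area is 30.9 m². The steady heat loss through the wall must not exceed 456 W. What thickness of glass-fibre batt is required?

L ≈ 30.2 mm

Model the wall as resistances in series:
R_inner film = 1/(h_i·A) = 1/(10.3×30.9) = 0.003142 K/W
R_stainless steel = L/(kA) = 0.0039/(16.1×30.9) = 7.839×10^-6 K/W
R_plywood = L/(kA) = 0.155/(0.142×30.9) = 0.03533 K/W
Sum of the known resistances R_other = 0.03848 K/W
Required total resistance R_tot = ΔT/Q_allow = 29/456 = 0.0636 K/W
R_glass-fibre batt = R_tot − R_other = 0.02512 K/W
L = R·k·A = 0.02512×0.0389×30.9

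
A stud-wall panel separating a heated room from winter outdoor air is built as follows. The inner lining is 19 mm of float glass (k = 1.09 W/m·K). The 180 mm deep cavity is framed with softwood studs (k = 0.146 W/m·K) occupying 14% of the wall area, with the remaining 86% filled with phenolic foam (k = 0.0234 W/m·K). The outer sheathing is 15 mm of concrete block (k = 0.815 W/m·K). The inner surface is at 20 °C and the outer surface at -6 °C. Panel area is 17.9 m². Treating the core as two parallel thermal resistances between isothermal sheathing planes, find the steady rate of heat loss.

Q ≈ 104 W

Sheathing layers in series; stud and cavity paths in parallel between them.
R_inner = 0.019/(1.09×17.9) = 9.738×10^-4 K/W
R_stud  = 0.18/(0.146×0.14×17.9) = 0.492 K/W
R_cav   = 0.18/(0.0234×0.86×17.9) = 0.4997 K/W
1/R_core = 1/R_stud + 1/R_cav → R_core = 0.2479 K/W
R_outer = 0.015/(0.815×17.9) = 0.001028 K/W
R_total = 0.2499 K/W
Q = ΔT/R_total = 26/0.2499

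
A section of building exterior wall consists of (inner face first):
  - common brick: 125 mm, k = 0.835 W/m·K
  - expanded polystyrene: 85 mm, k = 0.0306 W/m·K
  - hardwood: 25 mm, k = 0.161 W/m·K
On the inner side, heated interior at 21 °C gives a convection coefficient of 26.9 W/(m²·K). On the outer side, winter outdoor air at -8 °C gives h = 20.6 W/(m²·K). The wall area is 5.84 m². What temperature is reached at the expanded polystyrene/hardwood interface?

T ≈ -6.13 °C

Series thermal resistances:
R_inner film = 1/(h_i·A) = 1/(26.9×5.84) = 0.006366 K/W
R_common brick = L/(kA) = 0.125/(0.835×5.84) = 0.02563 K/W
R_expanded polystyrene = L/(kA) = 0.085/(0.0306×5.84) = 0.4756 K/W
R_hardwood = L/(kA) = 0.025/(0.161×5.84) = 0.02659 K/W
R_outer film = 1/(h_o·A) = 1/(20.6×5.84) = 0.008312 K/W
R_total = 0.5425 K/W;  Q = ΔT/R_total = 29/0.5425 = 53.45 W
T_interface = T_inner − Q·ΣR(inner→interface) = 21 − 53.5×0.5076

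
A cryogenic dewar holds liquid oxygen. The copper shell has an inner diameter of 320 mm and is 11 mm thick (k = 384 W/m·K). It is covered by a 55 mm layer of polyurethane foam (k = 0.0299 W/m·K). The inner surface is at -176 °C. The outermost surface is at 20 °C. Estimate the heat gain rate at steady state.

Q ≈ 51.7 W

Radial (spherical) resistances in series:
R_copper shell = (1/0.16 − 1/0.171)/(4π×384) = 8.332×10^-5 K/W
R_polyurethane foam = (1/0.171 − 1/0.226)/(4π×0.0299) = 3.788 K/W
R_total = 3.788 K/W
Q = ΔT/R_total = 196/3.788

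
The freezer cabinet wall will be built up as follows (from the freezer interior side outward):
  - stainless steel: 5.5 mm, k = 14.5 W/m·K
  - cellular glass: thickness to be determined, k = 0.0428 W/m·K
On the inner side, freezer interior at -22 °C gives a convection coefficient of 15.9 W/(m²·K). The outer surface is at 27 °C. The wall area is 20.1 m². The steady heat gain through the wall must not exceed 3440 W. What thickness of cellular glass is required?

Using the resistance-network approach (series):
R_inner film = 1/(h_i·A) = 1/(15.9×20.1) = 0.003129 K/W
R_stainless steel = L/(kA) = 0.0055/(14.5×20.1) = 1.887×10^-5 K/W
Sum of the known resistances R_other = 0.003148 K/W
Required total resistance R_tot = ΔT/Q_allow = 49/3440 = 0.01424 K/W
R_cellular glass = R_tot − R_other = 0.0111 K/W
L = R·k·A = 0.0111×0.0428×20.1

L ≈ 9.55 mm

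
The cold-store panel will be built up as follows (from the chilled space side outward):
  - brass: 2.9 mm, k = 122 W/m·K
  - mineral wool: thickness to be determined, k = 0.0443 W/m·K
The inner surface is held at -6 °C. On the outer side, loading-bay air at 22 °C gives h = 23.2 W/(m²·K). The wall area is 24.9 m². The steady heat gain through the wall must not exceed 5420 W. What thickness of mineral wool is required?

Model the wall as resistances in series:
R_brass = L/(kA) = 0.0029/(122×24.9) = 9.546×10^-7 K/W
R_outer film = 1/(h_o·A) = 1/(23.2×24.9) = 0.001731 K/W
Sum of the known resistances R_other = 0.001732 K/W
Required total resistance R_tot = ΔT/Q_allow = 28/5420 = 0.005166 K/W
R_mineral wool = R_tot − R_other = 0.003434 K/W
L = R·k·A = 0.003434×0.0443×24.9

L ≈ 3.79 mm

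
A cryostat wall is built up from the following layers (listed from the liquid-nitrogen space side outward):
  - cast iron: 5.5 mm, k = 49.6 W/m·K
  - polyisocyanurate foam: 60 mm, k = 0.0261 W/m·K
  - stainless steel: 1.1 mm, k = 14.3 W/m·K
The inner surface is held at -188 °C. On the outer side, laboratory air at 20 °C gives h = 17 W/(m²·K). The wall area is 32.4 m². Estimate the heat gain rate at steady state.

Q ≈ 2860 W

Thermal resistances in series:
R_cast iron = L/(kA) = 0.0055/(49.6×32.4) = 3.422×10^-6 K/W
R_polyisocyanurate foam = L/(kA) = 0.06/(0.0261×32.4) = 0.07095 K/W
R_stainless steel = L/(kA) = 0.0011/(14.3×32.4) = 2.374×10^-6 K/W
R_outer film = 1/(h_o·A) = 1/(17×32.4) = 0.001816 K/W
R_total = 0.07277 K/W
Q = ΔT / R_total = 208 / 0.07277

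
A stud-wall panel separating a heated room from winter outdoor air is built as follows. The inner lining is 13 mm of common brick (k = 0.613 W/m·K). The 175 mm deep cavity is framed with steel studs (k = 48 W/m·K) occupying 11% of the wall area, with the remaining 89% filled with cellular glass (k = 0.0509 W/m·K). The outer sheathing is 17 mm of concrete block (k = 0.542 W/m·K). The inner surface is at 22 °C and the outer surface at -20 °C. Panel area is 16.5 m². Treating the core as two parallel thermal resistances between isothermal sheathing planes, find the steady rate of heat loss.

Sheathing layers in series; stud and cavity paths in parallel between them.
R_inner = 0.013/(0.613×16.5) = 0.001285 K/W
R_stud  = 0.175/(48×0.11×16.5) = 0.002009 K/W
R_cav   = 0.175/(0.0509×0.89×16.5) = 0.2341 K/W
1/R_core = 1/R_stud + 1/R_cav → R_core = 0.001992 K/W
R_outer = 0.017/(0.542×16.5) = 0.001901 K/W
R_total = 0.005178 K/W
Q = ΔT/R_total = 42/0.005178

Q ≈ 8110 W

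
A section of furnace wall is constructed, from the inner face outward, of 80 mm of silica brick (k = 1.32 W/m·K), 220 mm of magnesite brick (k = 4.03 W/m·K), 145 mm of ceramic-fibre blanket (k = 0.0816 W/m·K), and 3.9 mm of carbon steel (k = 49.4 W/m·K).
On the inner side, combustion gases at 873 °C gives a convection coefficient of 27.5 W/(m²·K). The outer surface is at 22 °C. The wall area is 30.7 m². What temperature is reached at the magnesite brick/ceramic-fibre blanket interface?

T ≈ 806 °C

Using the resistance-network approach (series):
R_inner film = 1/(h_i·A) = 1/(27.5×30.7) = 0.001184 K/W
R_silica brick = L/(kA) = 0.08/(1.32×30.7) = 0.001974 K/W
R_magnesite brick = L/(kA) = 0.22/(4.03×30.7) = 0.001778 K/W
R_ceramic-fibre blanket = L/(kA) = 0.145/(0.0816×30.7) = 0.05788 K/W
R_carbon steel = L/(kA) = 0.0039/(49.4×30.7) = 2.572×10^-6 K/W
R_total = 0.06282 K/W;  Q = ΔT/R_total = 851/0.06282 = 13550 W
T_interface = T_inner − Q·ΣR(inner→interface) = 873 − 13500×0.004937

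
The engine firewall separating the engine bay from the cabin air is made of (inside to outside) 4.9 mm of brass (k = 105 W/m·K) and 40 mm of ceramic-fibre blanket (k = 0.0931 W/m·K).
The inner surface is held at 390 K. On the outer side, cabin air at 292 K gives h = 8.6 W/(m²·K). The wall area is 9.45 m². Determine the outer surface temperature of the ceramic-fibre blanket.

Using the resistance-network approach (series):
R_brass = L/(kA) = 0.0049/(105×9.45) = 4.938×10^-6 K/W
R_ceramic-fibre blanket = L/(kA) = 0.04/(0.0931×9.45) = 0.04547 K/W
R_outer film = 1/(h_o·A) = 1/(8.6×9.45) = 0.0123 K/W
R_total = 0.05777 K/W;  Q = ΔT/R_total = 98/0.05777 = 1696 W
T_interface = T_inner − Q·ΣR(inner→interface) = 390 − 1700×0.04547

T ≈ 313 K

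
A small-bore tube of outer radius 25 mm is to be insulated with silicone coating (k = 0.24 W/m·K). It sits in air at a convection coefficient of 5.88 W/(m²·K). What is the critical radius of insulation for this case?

For a cylinder r_cr = k/h = 0.24/5.88
r_cr = 40.8 mm; since the bare radius (25 mm) is below r_cr, adding a thin layer of insulation will *increase* heat loss.

r_cr ≈ 40.8 mm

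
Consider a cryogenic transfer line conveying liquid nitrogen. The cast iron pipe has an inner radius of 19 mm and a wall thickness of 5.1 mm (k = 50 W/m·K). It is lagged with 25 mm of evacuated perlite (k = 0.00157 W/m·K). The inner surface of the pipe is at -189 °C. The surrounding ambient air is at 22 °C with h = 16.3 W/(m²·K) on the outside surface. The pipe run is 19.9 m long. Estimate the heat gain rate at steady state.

Treating each annulus and film as a series resistance:
R_cast iron pipe wall = ln(24.1/19)/(2π×50×19.9) = 3.803×10^-5 K/W
R_evacuated perlite = ln(49.1/24.1)/(2π×0.00157×19.9) = 3.625 K/W
R_outer film = 1/(h_o·2πr_oL) = 1/(16.3×2π×0.0491×19.9) = 0.009993 K/W
R_total = 3.635 K/W
Q = ΔT/R_total = 211/3.635

Q ≈ 58 W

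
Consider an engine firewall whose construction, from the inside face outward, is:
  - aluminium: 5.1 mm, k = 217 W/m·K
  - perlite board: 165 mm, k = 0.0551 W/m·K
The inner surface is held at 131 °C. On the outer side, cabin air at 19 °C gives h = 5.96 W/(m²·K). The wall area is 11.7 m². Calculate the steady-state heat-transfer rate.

Q ≈ 414 W

Using the resistance-network approach (series):
R_aluminium = L/(kA) = 0.0051/(217×11.7) = 2.009×10^-6 K/W
R_perlite board = L/(kA) = 0.165/(0.0551×11.7) = 0.2559 K/W
R_outer film = 1/(h_o·A) = 1/(5.96×11.7) = 0.01434 K/W
R_total = 0.2703 K/W
Q = ΔT / R_total = 112 / 0.2703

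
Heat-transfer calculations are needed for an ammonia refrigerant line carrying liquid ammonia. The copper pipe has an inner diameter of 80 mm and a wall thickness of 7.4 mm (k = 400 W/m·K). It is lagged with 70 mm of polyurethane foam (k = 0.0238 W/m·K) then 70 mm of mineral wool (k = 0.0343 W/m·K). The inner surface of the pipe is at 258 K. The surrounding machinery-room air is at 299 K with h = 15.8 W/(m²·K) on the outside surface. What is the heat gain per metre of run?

q′ ≈ 4.95 W/m

Cylindrical conduction, so R = ln(r₂/r₁)/(2πkL) per layer, in series:
R_copper pipe wall = ln(47.4/40)/(2π×400×1) = 6.754×10^-5 K/W
R_polyurethane foam = ln(117.4/47.4)/(2π×0.0238×1) = 6.065 K/W
R_mineral wool = ln(187.4/117.4)/(2π×0.0343×1) = 2.17 K/W
R_outer film = 1/(h_o·2πr_oL) = 1/(15.8×2π×0.1874×1) = 0.05375 K/W
R_total = 8.289 K/W
Q = ΔT/R_total = 41/8.289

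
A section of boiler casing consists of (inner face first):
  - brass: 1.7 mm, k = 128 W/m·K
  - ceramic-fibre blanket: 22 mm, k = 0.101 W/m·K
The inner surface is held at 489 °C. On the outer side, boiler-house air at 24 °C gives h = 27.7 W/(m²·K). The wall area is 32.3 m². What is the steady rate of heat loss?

Q ≈ 59100 W

Thermal resistances in series:
R_brass = L/(kA) = 0.0017/(128×32.3) = 4.112×10^-7 K/W
R_ceramic-fibre blanket = L/(kA) = 0.022/(0.101×32.3) = 0.006744 K/W
R_outer film = 1/(h_o·A) = 1/(27.7×32.3) = 0.001118 K/W
R_total = 0.007862 K/W
Q = ΔT / R_total = 465 / 0.007862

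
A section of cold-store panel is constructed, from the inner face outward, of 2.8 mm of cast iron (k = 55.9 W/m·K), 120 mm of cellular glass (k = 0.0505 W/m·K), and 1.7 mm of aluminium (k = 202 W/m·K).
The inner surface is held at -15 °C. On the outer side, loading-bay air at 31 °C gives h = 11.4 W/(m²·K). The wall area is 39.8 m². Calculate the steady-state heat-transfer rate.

Treating each layer as a thermal resistance in series:
R_cast iron = L/(kA) = 0.0028/(55.9×39.8) = 1.259×10^-6 K/W
R_cellular glass = L/(kA) = 0.12/(0.0505×39.8) = 0.0597 K/W
R_aluminium = L/(kA) = 0.0017/(202×39.8) = 2.115×10^-7 K/W
R_outer film = 1/(h_o·A) = 1/(11.4×39.8) = 0.002204 K/W
R_total = 0.06191 K/W
Q = ΔT / R_total = 46 / 0.06191

Q ≈ 743 W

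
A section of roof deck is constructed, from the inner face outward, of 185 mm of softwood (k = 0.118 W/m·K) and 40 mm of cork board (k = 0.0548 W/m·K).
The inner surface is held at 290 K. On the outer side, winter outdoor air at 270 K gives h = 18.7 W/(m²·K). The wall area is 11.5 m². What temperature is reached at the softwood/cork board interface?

T ≈ 277 K

Treating each layer as a thermal resistance in series:
R_softwood = L/(kA) = 0.185/(0.118×11.5) = 0.1363 K/W
R_cork board = L/(kA) = 0.04/(0.0548×11.5) = 0.06347 K/W
R_outer film = 1/(h_o·A) = 1/(18.7×11.5) = 0.00465 K/W
R_total = 0.2045 K/W;  Q = ΔT/R_total = 20/0.2045 = 97.82 W
T_interface = T_inner − Q·ΣR(inner→interface) = 290 − 97.8×0.1363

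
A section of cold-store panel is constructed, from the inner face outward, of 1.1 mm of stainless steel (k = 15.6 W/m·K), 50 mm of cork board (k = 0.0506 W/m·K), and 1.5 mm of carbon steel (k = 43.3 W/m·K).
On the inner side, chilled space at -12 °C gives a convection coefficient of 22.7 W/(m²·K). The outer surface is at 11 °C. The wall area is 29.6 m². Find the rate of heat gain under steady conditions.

Q ≈ 659 W

Thermal resistances in series:
R_inner film = 1/(h_i·A) = 1/(22.7×29.6) = 0.001488 K/W
R_stainless steel = L/(kA) = 0.0011/(15.6×29.6) = 2.382×10^-6 K/W
R_cork board = L/(kA) = 0.05/(0.0506×29.6) = 0.03338 K/W
R_carbon steel = L/(kA) = 0.0015/(43.3×29.6) = 1.17×10^-6 K/W
R_total = 0.03488 K/W
Q = ΔT / R_total = 23 / 0.03488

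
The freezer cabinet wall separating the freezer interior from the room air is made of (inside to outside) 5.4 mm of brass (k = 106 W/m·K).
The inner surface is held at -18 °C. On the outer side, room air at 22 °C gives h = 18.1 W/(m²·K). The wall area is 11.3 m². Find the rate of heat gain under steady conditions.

Series thermal resistances:
R_brass = L/(kA) = 0.0054/(106×11.3) = 4.508×10^-6 K/W
R_outer film = 1/(h_o·A) = 1/(18.1×11.3) = 0.004889 K/W
R_total = 0.004894 K/W
Q = ΔT / R_total = 40 / 0.004894

Q ≈ 8170 W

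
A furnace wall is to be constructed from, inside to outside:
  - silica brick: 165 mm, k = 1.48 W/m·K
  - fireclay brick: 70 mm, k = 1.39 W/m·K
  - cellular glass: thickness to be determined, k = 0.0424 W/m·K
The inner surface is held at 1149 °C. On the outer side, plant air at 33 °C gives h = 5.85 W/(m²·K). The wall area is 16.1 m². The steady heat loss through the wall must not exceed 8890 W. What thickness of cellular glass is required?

Treating each layer as a thermal resistance in series:
R_silica brick = L/(kA) = 0.165/(1.48×16.1) = 0.006925 K/W
R_fireclay brick = L/(kA) = 0.07/(1.39×16.1) = 0.003128 K/W
R_outer film = 1/(h_o·A) = 1/(5.85×16.1) = 0.01062 K/W
Sum of the known resistances R_other = 0.02067 K/W
Required total resistance R_tot = ΔT/Q_allow = 1116/8890 = 0.1255 K/W
R_cellular glass = R_tot − R_other = 0.1049 K/W
L = R·k·A = 0.1049×0.0424×16.1

L ≈ 71.6 mm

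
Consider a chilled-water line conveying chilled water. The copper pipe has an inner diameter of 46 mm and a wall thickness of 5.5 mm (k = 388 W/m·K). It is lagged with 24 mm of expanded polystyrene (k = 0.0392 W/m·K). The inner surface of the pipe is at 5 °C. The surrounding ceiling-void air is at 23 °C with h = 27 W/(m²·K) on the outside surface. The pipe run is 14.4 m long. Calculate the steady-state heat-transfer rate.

For a radial system each layer contributes R = ln(r_out/r_in)/(2πkL); films add R = 1/(hA).
R_copper pipe wall = ln(28.5/23)/(2π×388×14.4) = 6.108×10^-6 K/W
R_expanded polystyrene = ln(52.5/28.5)/(2π×0.0392×14.4) = 0.1722 K/W
R_outer film = 1/(h_o·2πr_oL) = 1/(27×2π×0.0525×14.4) = 0.007797 K/W
R_total = 0.18 K/W
Q = ΔT/R_total = 18/0.18

Q ≈ 100 W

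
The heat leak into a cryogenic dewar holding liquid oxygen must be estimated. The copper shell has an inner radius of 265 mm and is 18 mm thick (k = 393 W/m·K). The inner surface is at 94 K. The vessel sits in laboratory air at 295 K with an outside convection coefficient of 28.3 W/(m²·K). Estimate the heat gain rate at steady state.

Each spherical layer contributes R = (1/r_i − 1/r_o)/(4πk):
R_copper shell = (1/0.265 − 1/0.283)/(4π×393) = 4.86×10^-5 K/W
R_outer film = 1/(h·4πr_o²) = 1/(28.3×4π×0.283²) = 0.03511 K/W
R_total = 0.03516 K/W
Q = ΔT/R_total = 201/0.03516

Q ≈ 5720 W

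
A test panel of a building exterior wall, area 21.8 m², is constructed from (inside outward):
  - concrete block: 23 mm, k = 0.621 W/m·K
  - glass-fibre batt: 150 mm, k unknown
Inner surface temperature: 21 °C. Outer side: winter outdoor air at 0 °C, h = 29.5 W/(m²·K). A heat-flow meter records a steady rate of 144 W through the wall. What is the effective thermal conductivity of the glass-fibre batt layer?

k ≈ 0.0483 W/(m·K)

Treating each layer as a thermal resistance in series:
R_concrete block = L/(kA) = 0.023/(0.621×21.8) = 0.001699 K/W
R_outer film = 1/(h_o·A) = 1/(29.5×21.8) = 0.001555 K/W
Sum of known resistances R_other = 0.003254 K/W
Total R = ΔT/Q = 21/144 = 0.1458 K/W
R_glass-fibre batt = R_total − R_other = 0.1426 K/W
k = L/(R·A) = 0.15/(0.1426×21.8)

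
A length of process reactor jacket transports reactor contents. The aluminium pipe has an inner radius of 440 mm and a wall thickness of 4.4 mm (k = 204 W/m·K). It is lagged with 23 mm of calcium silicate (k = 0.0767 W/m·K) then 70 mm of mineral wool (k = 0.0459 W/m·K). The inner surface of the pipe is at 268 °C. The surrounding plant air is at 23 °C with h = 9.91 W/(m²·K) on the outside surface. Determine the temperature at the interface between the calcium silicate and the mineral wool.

Treating each annulus and film as a series resistance:
R_aluminium pipe wall = ln(444.4/440)/(2π×204×1) = 7.763×10^-6 K/W
R_calcium silicate = ln(467.4/444.4)/(2π×0.0767×1) = 0.1047 K/W
R_mineral wool = ln(537.4/467.4)/(2π×0.0459×1) = 0.4839 K/W
R_outer film = 1/(h_o·2πr_oL) = 1/(9.91×2π×0.5374×1) = 0.02988 K/W
R_total = 0.6185 K/W
Q = ΔT/R_total = 245/0.6185
Q = 396 W/m
T_interface = T_inner − Q·ΣR(inner→interface) = 268 − 396×0.1047

T ≈ 227 °C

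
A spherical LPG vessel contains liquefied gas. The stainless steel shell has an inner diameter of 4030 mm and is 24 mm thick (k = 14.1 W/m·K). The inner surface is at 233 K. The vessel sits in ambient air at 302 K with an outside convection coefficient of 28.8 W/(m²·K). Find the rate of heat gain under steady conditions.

Q ≈ 98900 W

Each spherical layer contributes R = (1/r_i − 1/r_o)/(4πk):
R_stainless steel shell = (1/2.015 − 1/2.039)/(4π×14.1) = 3.297×10^-5 K/W
R_outer film = 1/(h·4πr_o²) = 1/(28.8×4π×2.039²) = 6.646×10^-4 K/W
R_total = 6.976×10^-4 K/W
Q = ΔT/R_total = 69/6.976×10^-4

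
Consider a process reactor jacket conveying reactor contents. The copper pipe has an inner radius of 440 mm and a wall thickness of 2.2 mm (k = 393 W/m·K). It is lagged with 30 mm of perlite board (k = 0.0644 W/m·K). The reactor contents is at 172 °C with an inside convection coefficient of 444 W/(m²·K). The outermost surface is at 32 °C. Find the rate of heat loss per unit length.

Radial resistances (cylindrical: R_cond = ln(r_o/r_i)/(2πkL), R_conv = 1/(h·2πrL)):
R_inner film = 1/(h_i·2πr₁L) = 1/(444×2π×0.44×1) = 8.147×10^-4 K/W
R_copper pipe wall = ln(442.2/440)/(2π×393×1) = 2.02×10^-6 K/W
R_perlite board = ln(472.2/442.2)/(2π×0.0644×1) = 0.1622 K/W
R_total = 0.163 K/W
Q = ΔT/R_total = 140/0.163

q′ ≈ 859 W/m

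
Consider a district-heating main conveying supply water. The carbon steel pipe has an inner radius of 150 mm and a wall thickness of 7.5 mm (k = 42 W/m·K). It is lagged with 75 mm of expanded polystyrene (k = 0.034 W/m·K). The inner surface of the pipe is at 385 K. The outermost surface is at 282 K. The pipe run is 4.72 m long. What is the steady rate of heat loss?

Q ≈ 267 W

For a radial system each layer contributes R = ln(r_out/r_in)/(2πkL); films add R = 1/(hA).
R_carbon steel pipe wall = ln(157.5/150)/(2π×42×4.72) = 3.917×10^-5 K/W
R_expanded polystyrene = ln(232.5/157.5)/(2π×0.034×4.72) = 0.3862 K/W
R_total = 0.3863 K/W
Q = ΔT/R_total = 103/0.3863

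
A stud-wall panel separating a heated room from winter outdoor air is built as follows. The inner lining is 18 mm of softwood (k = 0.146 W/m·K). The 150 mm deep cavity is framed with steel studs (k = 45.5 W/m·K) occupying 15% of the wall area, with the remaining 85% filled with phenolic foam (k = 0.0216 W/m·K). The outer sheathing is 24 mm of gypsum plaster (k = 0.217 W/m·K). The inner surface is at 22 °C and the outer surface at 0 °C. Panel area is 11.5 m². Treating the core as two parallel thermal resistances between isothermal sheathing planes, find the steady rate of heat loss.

Q ≈ 989 W

Sheathing layers in series; stud and cavity paths in parallel between them.
R_inner = 0.018/(0.146×11.5) = 0.01072 K/W
R_stud  = 0.15/(45.5×0.15×11.5) = 0.001911 K/W
R_cav   = 0.15/(0.0216×0.85×11.5) = 0.7104 K/W
1/R_core = 1/R_stud + 1/R_cav → R_core = 0.001906 K/W
R_outer = 0.024/(0.217×11.5) = 0.009617 K/W
R_total = 0.02224 K/W
Q = ΔT/R_total = 22/0.02224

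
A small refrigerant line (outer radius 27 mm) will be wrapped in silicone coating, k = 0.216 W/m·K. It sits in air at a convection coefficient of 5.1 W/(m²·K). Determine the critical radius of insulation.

r_cr ≈ 42.4 mm

For a cylinder r_cr = k/h = 0.216/5.1
r_cr = 42.4 mm; since the bare radius (27 mm) is below r_cr, adding a thin layer of insulation will *increase* heat loss.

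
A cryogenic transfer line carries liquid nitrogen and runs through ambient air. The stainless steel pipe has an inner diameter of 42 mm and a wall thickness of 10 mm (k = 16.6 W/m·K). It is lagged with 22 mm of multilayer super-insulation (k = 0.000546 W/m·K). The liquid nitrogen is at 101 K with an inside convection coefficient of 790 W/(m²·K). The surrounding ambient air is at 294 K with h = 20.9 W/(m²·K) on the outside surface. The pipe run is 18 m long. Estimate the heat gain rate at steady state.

Q ≈ 22.2 W

For a radial system each layer contributes R = ln(r_out/r_in)/(2πkL); films add R = 1/(hA).
R_inner film = 1/(h_i·2πr₁L) = 1/(790×2π×0.021×18) = 5.33×10^-4 K/W
R_stainless steel pipe wall = ln(31/21)/(2π×16.6×18) = 2.074×10^-4 K/W
R_multilayer super-insulation = ln(53/31)/(2π×0.000546×18) = 8.685 K/W
R_outer film = 1/(h_o·2πr_oL) = 1/(20.9×2π×0.053×18) = 0.007982 K/W
R_total = 8.694 K/W
Q = ΔT/R_total = 193/8.694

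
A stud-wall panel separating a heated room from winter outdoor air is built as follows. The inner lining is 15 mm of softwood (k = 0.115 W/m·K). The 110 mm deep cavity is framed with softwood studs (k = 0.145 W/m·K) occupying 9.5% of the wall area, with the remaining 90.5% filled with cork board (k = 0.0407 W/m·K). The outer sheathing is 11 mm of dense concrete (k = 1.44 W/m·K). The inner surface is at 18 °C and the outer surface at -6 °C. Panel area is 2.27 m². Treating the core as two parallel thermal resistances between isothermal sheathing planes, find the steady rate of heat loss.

Sheathing layers in series; stud and cavity paths in parallel between them.
R_inner = 0.015/(0.115×2.27) = 0.05746 K/W
R_stud  = 0.11/(0.145×0.095×2.27) = 3.518 K/W
R_cav   = 0.11/(0.0407×0.905×2.27) = 1.316 K/W
1/R_core = 1/R_stud + 1/R_cav → R_core = 0.9575 K/W
R_outer = 0.011/(1.44×2.27) = 0.003365 K/W
R_total = 1.018 K/W
Q = ΔT/R_total = 24/1.018

Q ≈ 23.6 W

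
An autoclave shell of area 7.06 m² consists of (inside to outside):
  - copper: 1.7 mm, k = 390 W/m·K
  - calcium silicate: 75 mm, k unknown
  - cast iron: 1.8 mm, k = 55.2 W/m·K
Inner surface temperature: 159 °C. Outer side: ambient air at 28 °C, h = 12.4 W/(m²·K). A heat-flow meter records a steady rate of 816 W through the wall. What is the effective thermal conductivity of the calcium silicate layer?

Thermal resistances in series:
R_copper = L/(kA) = 0.0017/(390×7.06) = 6.174×10^-7 K/W
R_cast iron = L/(kA) = 0.0018/(55.2×7.06) = 4.619×10^-6 K/W
R_outer film = 1/(h_o·A) = 1/(12.4×7.06) = 0.01142 K/W
Sum of known resistances R_other = 0.01143 K/W
Total R = ΔT/Q = 131/816 = 0.1605 K/W
R_calcium silicate = R_total − R_other = 0.1491 K/W
k = L/(R·A) = 0.075/(0.1491×7.06)

k ≈ 0.0712 W/(m·K)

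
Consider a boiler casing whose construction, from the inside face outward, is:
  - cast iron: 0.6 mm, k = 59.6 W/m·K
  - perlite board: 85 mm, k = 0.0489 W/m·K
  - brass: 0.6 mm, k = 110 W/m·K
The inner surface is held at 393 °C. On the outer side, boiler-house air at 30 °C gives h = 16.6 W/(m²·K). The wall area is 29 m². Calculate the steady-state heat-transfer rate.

Using the resistance-network approach (series):
R_cast iron = L/(kA) = 0.0006/(59.6×29) = 3.471×10^-7 K/W
R_perlite board = L/(kA) = 0.085/(0.0489×29) = 0.05994 K/W
R_brass = L/(kA) = 0.0006/(110×29) = 1.881×10^-7 K/W
R_outer film = 1/(h_o·A) = 1/(16.6×29) = 0.002077 K/W
R_total = 0.06202 K/W
Q = ΔT / R_total = 363 / 0.06202

Q ≈ 5850 W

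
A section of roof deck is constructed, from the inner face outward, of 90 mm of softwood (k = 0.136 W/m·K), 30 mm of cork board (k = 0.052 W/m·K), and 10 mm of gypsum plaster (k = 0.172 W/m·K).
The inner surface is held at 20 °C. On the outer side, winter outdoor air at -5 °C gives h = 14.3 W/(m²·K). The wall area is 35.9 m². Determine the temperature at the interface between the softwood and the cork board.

Treating each layer as a thermal resistance in series:
R_softwood = L/(kA) = 0.09/(0.136×35.9) = 0.01843 K/W
R_cork board = L/(kA) = 0.03/(0.052×35.9) = 0.01607 K/W
R_gypsum plaster = L/(kA) = 0.01/(0.172×35.9) = 0.001619 K/W
R_outer film = 1/(h_o·A) = 1/(14.3×35.9) = 0.001948 K/W
R_total = 0.03807 K/W;  Q = ΔT/R_total = 25/0.03807 = 656.7 W
T_interface = T_inner − Q·ΣR(inner→interface) = 20 − 657×0.01843

T ≈ 7.9 °C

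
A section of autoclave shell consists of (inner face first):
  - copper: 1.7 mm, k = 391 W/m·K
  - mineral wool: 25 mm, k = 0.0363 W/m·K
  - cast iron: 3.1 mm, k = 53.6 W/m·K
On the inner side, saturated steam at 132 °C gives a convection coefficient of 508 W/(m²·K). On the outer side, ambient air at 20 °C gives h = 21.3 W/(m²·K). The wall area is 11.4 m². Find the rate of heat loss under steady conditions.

Q ≈ 1730 W

Treating each layer as a thermal resistance in series:
R_inner film = 1/(h_i·A) = 1/(508×11.4) = 1.727×10^-4 K/W
R_copper = L/(kA) = 0.0017/(391×11.4) = 3.814×10^-7 K/W
R_mineral wool = L/(kA) = 0.025/(0.0363×11.4) = 0.06041 K/W
R_cast iron = L/(kA) = 0.0031/(53.6×11.4) = 5.073×10^-6 K/W
R_outer film = 1/(h_o·A) = 1/(21.3×11.4) = 0.004118 K/W
R_total = 0.06471 K/W
Q = ΔT / R_total = 112 / 0.06471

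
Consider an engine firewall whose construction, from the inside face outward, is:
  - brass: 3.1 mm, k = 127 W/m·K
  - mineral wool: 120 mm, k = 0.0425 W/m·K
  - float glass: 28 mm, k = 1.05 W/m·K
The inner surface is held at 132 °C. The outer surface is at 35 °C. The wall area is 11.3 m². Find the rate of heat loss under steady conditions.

Q ≈ 385 W

Series thermal resistances:
R_brass = L/(kA) = 0.0031/(127×11.3) = 2.16×10^-6 K/W
R_mineral wool = L/(kA) = 0.12/(0.0425×11.3) = 0.2499 K/W
R_float glass = L/(kA) = 0.028/(1.05×11.3) = 0.00236 K/W
R_total = 0.2522 K/W
Q = ΔT / R_total = 97 / 0.2522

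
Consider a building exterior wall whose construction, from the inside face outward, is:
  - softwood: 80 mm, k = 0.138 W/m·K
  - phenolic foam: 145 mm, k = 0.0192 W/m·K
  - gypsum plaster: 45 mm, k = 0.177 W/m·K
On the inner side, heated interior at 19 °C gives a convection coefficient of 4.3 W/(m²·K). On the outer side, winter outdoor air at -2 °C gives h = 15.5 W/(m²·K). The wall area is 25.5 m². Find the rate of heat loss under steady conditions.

Q ≈ 61.7 W

Series thermal resistances:
R_inner film = 1/(h_i·A) = 1/(4.3×25.5) = 0.00912 K/W
R_softwood = L/(kA) = 0.08/(0.138×25.5) = 0.02273 K/W
R_phenolic foam = L/(kA) = 0.145/(0.0192×25.5) = 0.2962 K/W
R_gypsum plaster = L/(kA) = 0.045/(0.177×25.5) = 0.00997 K/W
R_outer film = 1/(h_o·A) = 1/(15.5×25.5) = 0.00253 K/W
R_total = 0.3405 K/W
Q = ΔT / R_total = 21 / 0.3405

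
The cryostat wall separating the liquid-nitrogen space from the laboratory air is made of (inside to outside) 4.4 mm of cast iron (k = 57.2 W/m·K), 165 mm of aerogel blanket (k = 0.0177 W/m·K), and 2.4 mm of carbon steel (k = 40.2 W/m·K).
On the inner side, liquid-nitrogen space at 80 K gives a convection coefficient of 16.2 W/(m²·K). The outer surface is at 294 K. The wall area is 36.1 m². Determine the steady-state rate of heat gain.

Q ≈ 823 W

Series thermal resistances:
R_inner film = 1/(h_i·A) = 1/(16.2×36.1) = 0.00171 K/W
R_cast iron = L/(kA) = 0.0044/(57.2×36.1) = 2.131×10^-6 K/W
R_aerogel blanket = L/(kA) = 0.165/(0.0177×36.1) = 0.2582 K/W
R_carbon steel = L/(kA) = 0.0024/(40.2×36.1) = 1.654×10^-6 K/W
R_total = 0.2599 K/W
Q = ΔT / R_total = 214 / 0.2599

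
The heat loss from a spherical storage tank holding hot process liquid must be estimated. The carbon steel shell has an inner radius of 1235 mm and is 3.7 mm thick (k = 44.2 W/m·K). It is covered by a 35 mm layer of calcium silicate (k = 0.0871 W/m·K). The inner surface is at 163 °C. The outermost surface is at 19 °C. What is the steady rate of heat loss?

Q ≈ 7100 W

Spherical conduction: R = (1/r_in − 1/r_out)/(4πk) per layer; series-sum.
R_carbon steel shell = (1/1.235 − 1/1.2387)/(4π×44.2) = 4.354×10^-6 K/W
R_calcium silicate = (1/1.2387 − 1/1.2737)/(4π×0.0871) = 0.02027 K/W
R_total = 0.02027 K/W
Q = ΔT/R_total = 144/0.02027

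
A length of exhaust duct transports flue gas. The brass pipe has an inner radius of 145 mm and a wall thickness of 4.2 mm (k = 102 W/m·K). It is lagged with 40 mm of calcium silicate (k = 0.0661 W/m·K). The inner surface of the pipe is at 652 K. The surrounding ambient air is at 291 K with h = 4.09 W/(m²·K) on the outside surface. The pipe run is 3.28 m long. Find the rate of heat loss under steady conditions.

Q ≈ 1520 W

Per-layer cylindrical resistances, series-summed:
R_brass pipe wall = ln(149.2/145)/(2π×102×3.28) = 1.358×10^-5 K/W
R_calcium silicate = ln(189.2/149.2)/(2π×0.0661×3.28) = 0.1744 K/W
R_outer film = 1/(h_o·2πr_oL) = 1/(4.09×2π×0.1892×3.28) = 0.0627 K/W
R_total = 0.2371 K/W
Q = ΔT/R_total = 361/0.2371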